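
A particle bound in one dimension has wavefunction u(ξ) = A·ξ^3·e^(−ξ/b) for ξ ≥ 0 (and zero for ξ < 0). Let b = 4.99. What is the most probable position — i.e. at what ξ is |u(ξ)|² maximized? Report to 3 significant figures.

Set d/dξ [|u(ξ)|²] = 0 and solve for ξ > 0.
Solving yields ξ = 3·b.
With b = 4.99, the most probable position is 14.97.

ξ ≈ 15.0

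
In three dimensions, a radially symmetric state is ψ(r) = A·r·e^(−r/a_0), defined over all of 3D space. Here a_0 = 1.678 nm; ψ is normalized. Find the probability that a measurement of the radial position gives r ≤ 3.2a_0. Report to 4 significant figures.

P ≈ 0.7649

With dV = 4πr²dr, the probability is ∫|ψ|² dV over r ≤ 3.2a_0.
A² is fixed by ∫₀^∞ 4πr²|ψ|² dr = 1, i.e. A² = (3·π·a_0^5)^(−1).
Substituting u = r/a_0, A², 4π and the length scale all cancel in the ratio: P = ∫_{0}^{3.2} u^4·e^(-2·u) du / ∫_{0}^{∞} u^4·e^(-2·u) du.
With ∫ u^4·e^(-2·u) du = -(u^4/2 + u^3 + 3·u^2/2 + 3·u/2 + 3/4)·e^(-2·u) + C, the region integral is ≈ 0.573697 and the full one is 3/4.
The region integral divided by the full integral gives P = 0.76493.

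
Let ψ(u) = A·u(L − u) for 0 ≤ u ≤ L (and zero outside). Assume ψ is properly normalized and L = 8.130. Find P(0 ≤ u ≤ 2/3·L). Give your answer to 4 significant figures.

P ≈ 0.7901

P = ∫_{0}^{2/3·L} |ψ(u)|² du.
Since A² = 1/(L^5/30), this is the region integral divided by the full normalization integral.
Substituting t = u/L, A² and the length scale cancel in the ratio: P = ∫_{0}^{2/3} t^2·(1 - t)^2 dt / ∫_{0}^{1} t^2·(1 - t)^2 dt.
With ∫ t^2·(1 - t)^2 dt = t^3·(6·t^2 - 15·t + 10)/30 + C, the region integral is 32/1215 and the full one is 1/30.
Taking the ratio, P = 64/81.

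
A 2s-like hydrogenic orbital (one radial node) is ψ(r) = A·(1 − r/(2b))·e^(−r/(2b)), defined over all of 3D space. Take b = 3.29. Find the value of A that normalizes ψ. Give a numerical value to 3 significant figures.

The normalization condition is ∫|ψ|² 4πr² dr = 1 from 0 to ∞.
The integral (without the A² prefactor) comes out to 8·π·b^3.
Setting this equal to 1 gives A² = 1/(8·π·b^3).
With b = 3.29: A² = 0.001117 and A = 0.03343.

A ≈ 0.0334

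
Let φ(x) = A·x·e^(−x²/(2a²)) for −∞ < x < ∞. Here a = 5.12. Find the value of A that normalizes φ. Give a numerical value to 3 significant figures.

Require ∫ |φ|² dx = 1 over the whole domain.
With φ = A·x·e^(−x²/(2a²)), the integral evaluates to A²·[√(π)·a^3/2].
Hence A² = 1/[√(π)·a^3/2].
Plugging in a = 5.12 yields A = 0.09169.

A ≈ 0.0917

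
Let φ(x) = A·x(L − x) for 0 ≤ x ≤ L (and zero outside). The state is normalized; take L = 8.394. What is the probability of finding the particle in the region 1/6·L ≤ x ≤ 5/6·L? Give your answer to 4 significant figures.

P ≈ 0.9290

P = ∫_{1/6·L}^{5/6·L} |φ(x)|² dx.
Since A² = 1/(L^5/30), this is the region integral divided by the full normalization integral.
In terms of u = x/L (A² and the length scale cancel between numerator and denominator), P = [∫_{1/6}^{5/6} u^2·(1 - u)^2 du] / [∫_{0}^{1} u^2·(1 - u)^2 du].
Using ∫ u^2·(1 - u)^2 du = u^3·(6·u^2 - 15·u + 10)/30, the numerator is 301/9720 and the denominator is 1/30.
Taking the ratio, P = 301/324.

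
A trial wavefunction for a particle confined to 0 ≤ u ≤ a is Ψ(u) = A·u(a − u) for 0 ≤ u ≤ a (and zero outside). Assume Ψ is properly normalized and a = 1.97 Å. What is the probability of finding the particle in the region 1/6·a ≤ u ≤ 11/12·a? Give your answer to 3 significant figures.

P = ∫_{1/6·a}^{11/12·a} |Ψ(u)|² du.
The normalization integral ∫|Ψ|²du over the whole domain equals a^5/30·A², and A² cancels in the ratio.
In terms of t = u/a (A² and the length scale cancel between numerator and denominator), P = [∫_{1/6}^{11/12} t^2·(1 - t)^2 dt] / [∫_{0}^{1} t^2·(1 - t)^2 dt].
Using ∫ t^2·(1 - t)^2 dt = t^3·(6·t^2 - 15·t + 10)/30, the numerator is ≈ 0.031981 and the denominator is 1/30.
Evaluating gives P = 4421/4608.

P ≈ 0.959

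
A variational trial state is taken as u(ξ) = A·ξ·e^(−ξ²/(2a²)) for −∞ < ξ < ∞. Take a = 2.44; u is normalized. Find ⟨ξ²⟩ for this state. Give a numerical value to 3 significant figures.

By definition ⟨ξ²⟩ = ∫ ξ^2 |u(ξ)|² dξ.
Evaluating both integrals, ⟨ξ²⟩ = 3·a^2/2.
With a = 2.44, ⟨ξ^2⟩ = 8.930.

⟨ξ^2⟩ ≈ 8.93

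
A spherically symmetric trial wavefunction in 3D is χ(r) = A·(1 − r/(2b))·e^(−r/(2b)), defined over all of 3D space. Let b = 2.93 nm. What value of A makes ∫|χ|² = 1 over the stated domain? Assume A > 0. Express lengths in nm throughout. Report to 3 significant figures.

A ≈ 0.0398 nm^(-3/2)

Require ∫ |χ|² 4πr² dr = 1 over the whole domain.
With χ = A·(1 − r/(2b))·e^(−r/(2b)), the integral evaluates to A²·[8·π·b^3].
Setting this equal to 1 gives A² = 1/(8·π·b^3).
Substituting b = 2.93 gives A² = 0.001582, so A = 0.03977.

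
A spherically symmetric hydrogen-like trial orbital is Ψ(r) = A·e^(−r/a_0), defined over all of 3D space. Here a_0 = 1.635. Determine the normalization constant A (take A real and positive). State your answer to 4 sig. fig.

Normalization requires ∫|Ψ|² 4πr² dr = 1, integrated from 0 to ∞.
In 3D with spherical symmetry the volume element is 4πr² dr.
Recall ∫₀^∞ r^m e^(−r/β) dr = m!·β^(m+1), carrying out the integral gives A² · π·a_0^3.
With a_0 = 1.635: A² = 0.072828 and A = 0.26987.

A ≈ 0.2699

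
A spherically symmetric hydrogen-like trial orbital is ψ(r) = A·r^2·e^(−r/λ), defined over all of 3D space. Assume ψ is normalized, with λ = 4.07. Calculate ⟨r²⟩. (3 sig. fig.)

By definition ⟨r²⟩ = ∫ r^2 |ψ(r)|² 4πr² dr.
Using ∫₀^∞ rⁿ e^(−αr) dr = n!/αⁿ⁺¹, since the A² factors cancel between numerator and denominator, ⟨r²⟩ = 14·λ^2.
With λ = 4.07, ⟨r^2⟩ = 231.9.

⟨r^2⟩ ≈ 232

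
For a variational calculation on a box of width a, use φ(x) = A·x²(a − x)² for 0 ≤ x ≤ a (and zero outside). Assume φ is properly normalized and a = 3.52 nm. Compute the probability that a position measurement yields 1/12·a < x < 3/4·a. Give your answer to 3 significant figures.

P ≈ 0.951

The probability is P = ∫ |φ|² dx over [1/12·a, 3/4·a].
Since A² = 1/(a^9/630), this is the region integral divided by the full normalization integral.
In terms of u = x/a (A² and the length scale cancel between numerator and denominator), P = [∫_{1/12}^{3/4} u^4·(1 - u)^4 du] / [∫_{0}^{1} u^4·(1 - u)^4 du].
With ∫ u^4·(1 - u)^4 du = u^5·(70·u^4 - 315·u^3 + 540·u^2 - 420·u + 126)/630 + C, the region integral is ≈ 0.0015090 and the full one is 1/630.
Taking the ratio, P = 0.9507.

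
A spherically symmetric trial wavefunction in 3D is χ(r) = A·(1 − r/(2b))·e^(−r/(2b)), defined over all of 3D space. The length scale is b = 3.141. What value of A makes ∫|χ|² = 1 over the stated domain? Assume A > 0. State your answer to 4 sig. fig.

Require ∫ |χ|² 4πr² dr = 1 over the whole domain.
In 3D with spherical symmetry the volume element is 4πr² dr.
Carrying out the integral gives A² · 8·π·b^3.
Plugging in b = 3.141 yields A = 0.035833.

A ≈ 0.03583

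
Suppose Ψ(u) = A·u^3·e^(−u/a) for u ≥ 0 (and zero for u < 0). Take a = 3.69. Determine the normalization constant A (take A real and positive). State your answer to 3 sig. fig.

A ≈ 0.00437

Require ∫ |Ψ|² du = 1 over the whole domain.
The integral (without the A² prefactor) comes out to 45·a^7/8.
Setting this equal to 1 gives A² = 1/(45·a^7/8).
Plugging in a = 3.69 yields A = 0.004369.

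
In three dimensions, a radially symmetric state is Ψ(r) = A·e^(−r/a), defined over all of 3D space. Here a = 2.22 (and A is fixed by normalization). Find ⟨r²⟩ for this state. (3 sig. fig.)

⟨r^2⟩ ≈ 14.8

The expectation value is the |Ψ|²-weighted average of r^2: ∫ r^2|Ψ|² 4πr² dr.
Recall ∫₀^∞ r^m e^(−r/β) dr = m!·β^(m+1), evaluating both integrals, ⟨r²⟩ = 3·a^2.
Putting a = 2.22 gives 14.79.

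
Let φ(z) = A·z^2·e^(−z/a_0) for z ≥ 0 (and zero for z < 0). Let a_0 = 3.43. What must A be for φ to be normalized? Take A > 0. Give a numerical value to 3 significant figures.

Normalization requires ∫|φ|² dz = 1, integrated from 0 to ∞.
∫|φ|² dz = A²·(3·a_0^5/4).
Substituting a_0 = 3.43 gives A² = 0.002808, so A = 0.05299.

A ≈ 0.0530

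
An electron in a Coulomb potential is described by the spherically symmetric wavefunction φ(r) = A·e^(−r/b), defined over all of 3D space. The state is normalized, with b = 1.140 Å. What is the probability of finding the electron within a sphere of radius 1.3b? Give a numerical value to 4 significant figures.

With dV = 4πr²dr, the probability is ∫|φ|² dV over r ≤ 1.3b.
A² is fixed by ∫₀^∞ 4πr²|φ|² dr = 1, i.e. A² = (π·b^3)^(−1).
Let u = r/b; then A², 4π and the length scale all cancel, so P = ∫_{0}^{1.3} u^2·e^(-2·u) du ÷ ∫_{0}^{∞} u^2·e^(-2·u) du.
With ∫ u^2·e^(-2·u) du = -(2·u^2 + 2·u + 1)·e^(-2·u)/4 + C, the region integral is 1/4 - 349·e^(-13/5)/200 and the full one is 1/4.
This evaluates to P = 0.48157.

P ≈ 0.4816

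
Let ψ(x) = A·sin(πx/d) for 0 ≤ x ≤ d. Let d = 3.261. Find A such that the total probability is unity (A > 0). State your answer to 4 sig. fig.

Require ∫ |ψ|² dx = 1 over the whole domain.
Carrying out the integral gives A² · d/2.
Setting this equal to 1 gives A² = 1/(d/2).
Substituting d = 3.261 gives A² = 0.61331, so A = 0.78314.

A ≈ 0.7831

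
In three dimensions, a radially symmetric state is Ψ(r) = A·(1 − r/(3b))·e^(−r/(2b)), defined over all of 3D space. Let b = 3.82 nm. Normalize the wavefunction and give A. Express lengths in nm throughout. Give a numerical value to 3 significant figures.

Require ∫ |Ψ|² 4πr² dr = 1 over the whole domain.
In 3D with spherical symmetry the volume element is 4πr² dr.
Using ∫₀^∞ rⁿ e^(−αr) dr = n!/αⁿ⁺¹, the integral (without the A² prefactor) comes out to 8·π·b^3/3.
So A² = (8·π·b^3/3)^(−1).
Substituting b = 3.82 gives A² = 0.002141, so A = 0.04627.

A ≈ 0.0463 nm^(-3/2)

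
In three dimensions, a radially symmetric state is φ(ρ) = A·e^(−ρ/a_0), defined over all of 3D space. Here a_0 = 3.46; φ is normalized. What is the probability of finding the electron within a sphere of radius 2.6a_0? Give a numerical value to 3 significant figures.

With dV = 4πρ²dρ, the probability is ∫|φ|² dV over ρ ≤ 2.6a_0.
Normalization gives A² = 1/(π·a_0^3).
In terms of u = ρ/a_0 (A², 4π and the length scale all cancel between numerator and denominator), P = [∫_{0}^{2.6} u^2·e^(-2·u) du] / [∫_{0}^{∞} u^2·e^(-2·u) du].
With ∫ u^2·e^(-2·u) du = -(2·u^2 + 2·u + 1)·e^(-2·u)/4 + C, the region integral is 1/4 - 493·e^(-26/5)/100 and the full one is 1/4.
This evaluates to P = 0.8912.

P ≈ 0.891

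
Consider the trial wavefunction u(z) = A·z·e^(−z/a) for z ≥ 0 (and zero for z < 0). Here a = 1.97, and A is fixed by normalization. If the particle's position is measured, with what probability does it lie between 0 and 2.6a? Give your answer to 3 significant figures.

P = ∫_{0}^{2.6a} |u(z)|² dz.
The normalization integral ∫|u|²dz over the whole domain equals a^3/4·A², and A² cancels in the ratio.
Let t = z/a; then A² and the length scale cancel, so P = ∫_{0}^{2.6} t^2·e^(-2·t) dt ÷ ∫_{0}^{∞} t^2·e^(-2·t) dt.
With ∫ t^2·e^(-2·t) dt = -(2·t^2 + 2·t + 1)·e^(-2·t)/4 + C, the region integral is 1/4 - 493·e^(-26/5)/100 and the full one is 1/4.
The result is P = 0.8912.

P ≈ 0.891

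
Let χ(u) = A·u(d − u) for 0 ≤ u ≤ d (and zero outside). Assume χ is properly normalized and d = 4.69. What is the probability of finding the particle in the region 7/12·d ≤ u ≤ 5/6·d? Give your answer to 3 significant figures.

|χ|² is the probability density, so P = ∫_{7/12·d}^{5/6·d} |χ|² du.
With A² fixed by ∫|χ|² = 1, i.e. A² = (d^5/30)^(−1), substitute and integrate.
Let t = u/d; then A² and the length scale cancel, so P = ∫_{7/12}^{5/6} t^2·(1 - t)^2 dt ÷ ∫_{0}^{1} t^2·(1 - t)^2 dt.
Using ∫ t^2·(1 - t)^2 dt = t^3·(6·t^2 - 15·t + 10)/30, the numerator is ≈ 0.010371 and the denominator is 1/30.
Evaluating gives P = 0.3111.

P ≈ 0.311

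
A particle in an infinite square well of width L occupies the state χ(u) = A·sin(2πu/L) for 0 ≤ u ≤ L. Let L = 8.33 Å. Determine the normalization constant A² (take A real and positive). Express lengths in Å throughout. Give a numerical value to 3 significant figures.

The normalization condition is ∫|χ|² du = 1 from 0 to L.
Using sin²θ = (1 − cos 2θ)/2, ∫|χ|² du = A²·(L/2).
With L = 8.33: A² = 0.2401 and A = 0.4900.

A^2 ≈ 0.240 Å^(-1)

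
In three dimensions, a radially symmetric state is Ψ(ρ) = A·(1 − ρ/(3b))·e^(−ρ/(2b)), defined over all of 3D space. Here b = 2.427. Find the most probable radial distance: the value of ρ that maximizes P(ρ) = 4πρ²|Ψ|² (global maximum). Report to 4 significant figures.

The maximum of P(ρ) = 4πρ²|Ψ|² occurs where its derivative vanishes.
This gives ρ = b.
With b = 2.427, the most probable radial distance is 2.4270.

ρ ≈ 2.427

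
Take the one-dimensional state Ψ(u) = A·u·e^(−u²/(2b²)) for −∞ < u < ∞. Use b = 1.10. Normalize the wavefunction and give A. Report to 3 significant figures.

We need A² ∫|f|² du = 1, taking the integral from −∞ to ∞.
Differentiating ∫e^(−αu²) du = √(π/α) under α to get the higher moments, carrying out the integral gives A² · √(π)·b^3/2.
So A² = (√(π)·b^3/2)^(−1).
Substituting b = 1.10 gives A² = 0.8478, so A = 0.9207.

A ≈ 0.921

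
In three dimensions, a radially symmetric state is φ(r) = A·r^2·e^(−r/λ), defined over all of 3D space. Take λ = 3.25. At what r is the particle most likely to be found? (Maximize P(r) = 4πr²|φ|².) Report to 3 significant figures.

Differentiate P(r) = 4πr²|φ|² with respect to r and set to zero.
Solving yields r = 3·λ.
With λ = 3.25, the most probable radial distance is 9.750.

r ≈ 9.75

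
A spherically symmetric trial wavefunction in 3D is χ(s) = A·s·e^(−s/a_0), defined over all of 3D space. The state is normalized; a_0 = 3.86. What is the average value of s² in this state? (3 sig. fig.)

⟨s^2⟩ ≈ 112

By definition ⟨s²⟩ = ∫ s^2 |χ(s)|² 4πs² ds.
Evaluating both integrals, ⟨s²⟩ = 15·a_0^2/2.
With a_0 = 3.86, ⟨s^2⟩ = 111.7.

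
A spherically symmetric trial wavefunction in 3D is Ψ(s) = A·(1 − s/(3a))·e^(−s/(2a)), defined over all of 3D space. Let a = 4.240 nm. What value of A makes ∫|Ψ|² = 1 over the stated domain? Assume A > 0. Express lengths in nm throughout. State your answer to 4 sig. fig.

A ≈ 0.03957 nm^(-3/2)

Normalization requires ∫|Ψ|² 4πs² ds = 1, integrated from 0 to ∞.
The angular integral contributes 4π, leaving ∫₀^∞ s²|Ψ|² ds.
Using ∫₀^∞ sⁿ e^(−αs) ds = n!/αⁿ⁺¹, with Ψ = A·(1 − s/(3a))·e^(−s/(2a)), the integral evaluates to A²·[8·π·a^3/3].
So A² = (8·π·a^3/3)^(−1).
With a = 4.240: A² = 0.0015660 and A = 0.039572.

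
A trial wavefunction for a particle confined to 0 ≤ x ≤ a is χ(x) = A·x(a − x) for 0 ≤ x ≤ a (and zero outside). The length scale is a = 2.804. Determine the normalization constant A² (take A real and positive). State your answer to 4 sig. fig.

A^2 ≈ 0.1731

The normalization condition is ∫|χ|² dx = 1 from 0 to a.
Expanding the polynomial and integrating term by term, the integral (without the A² prefactor) comes out to a^5/30.
Plugging in a = 2.804 yields A = 0.41602.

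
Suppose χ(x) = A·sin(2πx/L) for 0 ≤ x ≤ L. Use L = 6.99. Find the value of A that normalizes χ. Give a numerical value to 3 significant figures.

The normalization condition is ∫|χ|² dx = 1 from 0 to L.
With ∫₀^L sin²(nπx/L) dx = L/2, ∫|χ|² dx = A²·(L/2).
Plugging in L = 6.99 yields A = 0.5349.

A ≈ 0.535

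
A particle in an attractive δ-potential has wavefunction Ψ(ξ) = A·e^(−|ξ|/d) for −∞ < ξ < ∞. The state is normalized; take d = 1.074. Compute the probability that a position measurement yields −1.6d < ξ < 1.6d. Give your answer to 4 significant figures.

The probability is P = ∫ |Ψ|² dξ over [−1.6d, 1.6d].
With A² fixed by ∫|Ψ|² = 1, i.e. A² = (d)^(−1), substitute and integrate.
Both integrals are even about ξ = 0, so only the ξ ≥ 0 halves are needed (the factors of 2 cancel). Let u = ξ/d; then A² and the length scale cancel, so P = ∫_{0}^{1.6} e^(-2·u) du ÷ ∫_{0}^{∞} e^(-2·u) du.
Using ∫ e^(-2·u) du = -e^(-2·u)/2, the numerator is 1/2 - e^(-16/5)/2 and the denominator is 1/2.
This works out to P = 0.95924.

P ≈ 0.9592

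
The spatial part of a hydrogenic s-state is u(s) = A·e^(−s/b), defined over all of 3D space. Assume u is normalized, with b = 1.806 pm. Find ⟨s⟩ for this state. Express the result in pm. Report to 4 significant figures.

⟨s⟩ ≈ 2.709 pm

⟨s⟩ = ∫ s |u|² 4πs² ds over the full domain.
Evaluating both integrals, ⟨s⟩ = 3·b/2.
Putting b = 1.806 gives 2.7090.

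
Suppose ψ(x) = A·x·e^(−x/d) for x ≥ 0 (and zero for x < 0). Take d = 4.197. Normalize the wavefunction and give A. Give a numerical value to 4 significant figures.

A ≈ 0.2326

Normalization requires ∫|ψ|² dx = 1, integrated from 0 to ∞.
Recall ∫₀^∞ x^m e^(−x/β) dx = m!·β^(m+1), the integral (without the A² prefactor) comes out to d^3/4.
Plugging in d = 4.197 yields A = 0.23261.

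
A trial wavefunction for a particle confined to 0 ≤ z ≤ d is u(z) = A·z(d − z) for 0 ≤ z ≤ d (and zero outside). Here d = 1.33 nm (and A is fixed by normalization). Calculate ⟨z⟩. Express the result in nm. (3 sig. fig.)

The expectation value is the |u|²-weighted average of z: ∫ z|u|² dz.
Expanding the polynomial and integrating term by term, since the A² factors cancel between numerator and denominator, ⟨z⟩ = d/2.
Putting d = 1.33 gives 0.6650.

⟨z⟩ ≈ 0.665 nm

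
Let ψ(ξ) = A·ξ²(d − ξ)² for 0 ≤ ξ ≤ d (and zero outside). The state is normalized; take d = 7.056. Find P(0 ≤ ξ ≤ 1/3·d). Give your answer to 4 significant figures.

|ψ|² is the probability density, so P = ∫_{0}^{1/3·d} |ψ|² dξ.
With A² fixed by ∫|ψ|² = 1, i.e. A² = (d^9/630)^(−1), substitute and integrate.
Let u = ξ/d; then A² and the length scale cancel, so P = ∫_{0}^{1/3} u^4·(1 - u)^4 du ÷ ∫_{0}^{1} u^4·(1 - u)^4 du.
With ∫ u^4·(1 - u)^4 du = u^5·(70·u^4 - 315·u^3 + 540·u^2 - 420·u + 126)/630 + C, the region integral is ≈ 0.000229914 and the full one is 1/630.
This works out to P = 0.14485.

P ≈ 0.1448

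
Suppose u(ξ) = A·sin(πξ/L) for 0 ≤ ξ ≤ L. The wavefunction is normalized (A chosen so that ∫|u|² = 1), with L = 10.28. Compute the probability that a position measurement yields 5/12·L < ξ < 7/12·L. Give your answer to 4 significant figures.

P ≈ 0.3258

P = ∫_{5/12·L}^{7/12·L} |u(ξ)|² dξ.
Since A² = 1/(L/2), this is the region integral divided by the full normalization integral.
In terms of t = ξ/L (A² and the length scale cancel between numerator and denominator), P = [∫_{5/12}^{7/12} sin(π·t)^2 dt] / [∫_{0}^{1} sin(π·t)^2 dt].
With ∫ sin(π·t)^2 dt = t/2 - sin(2·π·t)/(4·π) + C, the region integral is 1/(4·π) + 1/12 and the full one is 1/2.
The result is P = (3 + π)/(6·π).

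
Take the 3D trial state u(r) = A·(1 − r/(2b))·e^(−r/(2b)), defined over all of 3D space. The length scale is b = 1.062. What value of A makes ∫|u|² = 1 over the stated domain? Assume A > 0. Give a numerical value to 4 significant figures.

Require ∫ |u|² 4πr² dr = 1 over the whole domain.
In 3D with spherical symmetry the volume element is 4πr² dr.
Recall ∫₀^∞ r^m e^(−r/β) dr = m!·β^(m+1), carrying out the integral gives A² · 8·π·b^3.
Hence A² = 1/[8·π·b^3].
With b = 1.062: A² = 0.033219 and A = 0.18226.

A ≈ 0.1823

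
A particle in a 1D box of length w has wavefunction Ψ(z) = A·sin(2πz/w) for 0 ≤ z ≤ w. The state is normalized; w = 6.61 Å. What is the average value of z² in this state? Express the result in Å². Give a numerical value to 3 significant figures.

The expectation value is the |Ψ|²-weighted average of z^2: ∫ z^2|Ψ|² dz.
Evaluating both integrals, ⟨z²⟩ = -w^2/(8·π^2) + w^2/3.
Putting w = 6.61 gives 14.01.

⟨z^2⟩ ≈ 14.0 Å^2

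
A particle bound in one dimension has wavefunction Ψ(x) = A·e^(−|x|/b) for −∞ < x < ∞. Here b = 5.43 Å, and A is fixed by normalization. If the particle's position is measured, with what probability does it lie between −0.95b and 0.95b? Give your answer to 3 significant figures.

The probability is P = ∫ |Ψ|² dx over [−0.95b, 0.95b].
With A² fixed by ∫|Ψ|² = 1, i.e. A² = (b)^(−1), substitute and integrate.
By symmetry take twice the x ≥ 0 contribution in numerator and denominator; the 2's cancel. In terms of u = x/b (A² and the length scale cancel between numerator and denominator), P = [∫_{0}^{0.95} e^(-2·u) du] / [∫_{0}^{∞} e^(-2·u) du].
An antiderivative of e^(-2·u) is -e^(-2·u)/2; evaluating from 0 to 0.95 gives 1/2 - e^(-19/10)/2, while the full integral is 1/2.
The result is P = 0.8504.

P ≈ 0.850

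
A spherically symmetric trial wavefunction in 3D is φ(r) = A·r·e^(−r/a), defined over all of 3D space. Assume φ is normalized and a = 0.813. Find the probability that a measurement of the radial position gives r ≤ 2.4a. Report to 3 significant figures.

P ≈ 0.524

P = ∫ |φ|² 4πr² dr over r ≤ 2.4a.
Normalization gives A² = 1/(3·π·a^5).
In terms of u = r/a (A², 4π and the length scale all cancel between numerator and denominator), P = [∫_{0}^{2.4} u^4·e^(-2·u) du] / [∫_{0}^{∞} u^4·e^(-2·u) du].
With ∫ u^4·e^(-2·u) du = -(u^4/2 + u^3 + 3·u^2/2 + 3·u/2 + 3/4)·e^(-2·u) + C, the region integral is ≈ 0.39281 and the full one is 3/4.
This evaluates to P = 0.5237.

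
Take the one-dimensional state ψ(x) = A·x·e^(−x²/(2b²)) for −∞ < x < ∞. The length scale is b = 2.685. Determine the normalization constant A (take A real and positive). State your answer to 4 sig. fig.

Require ∫ |ψ|² dx = 1 over the whole domain.
Using the Gaussian integral ∫_{−∞}^{∞} e^(−αx²) dx = √(π/α), ∫|ψ|² dx = A²·(√(π)·b^3/2).
Setting this equal to 1 gives A² = 1/(√(π)·b^3/2).
Plugging in b = 2.685 yields A = 0.24144.

A ≈ 0.2414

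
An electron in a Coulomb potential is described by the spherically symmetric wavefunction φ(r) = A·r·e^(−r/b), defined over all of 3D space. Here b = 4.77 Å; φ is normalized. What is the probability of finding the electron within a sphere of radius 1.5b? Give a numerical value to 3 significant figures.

P ≈ 0.185

Integrate the radial probability density 4πr²|φ|² over r ≤ 1.5b.
Normalization gives A² = 1/(3·π·b^5).
In terms of u = r/b (A², 4π and the length scale all cancel between numerator and denominator), P = [∫_{0}^{1.5} u^4·e^(-2·u) du] / [∫_{0}^{∞} u^4·e^(-2·u) du].
With ∫ u^4·e^(-2·u) du = -(u^4/2 + u^3 + 3·u^2/2 + 3·u/2 + 3/4)·e^(-2·u) + C, the region integral is 3/4 - 393·e^(-3)/32 and the full one is 3/4.
The region integral divided by the full integral gives P = 0.1847.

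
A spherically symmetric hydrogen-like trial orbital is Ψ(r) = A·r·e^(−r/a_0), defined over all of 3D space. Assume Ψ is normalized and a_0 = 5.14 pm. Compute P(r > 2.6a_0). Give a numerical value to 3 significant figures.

P ≈ 0.406

With dV = 4πr²dr, the probability is ∫|Ψ|² dV over r > 2.6a_0.
Normalization gives A² = 1/(3·π·a_0^5).
In terms of u = r/a_0 (A², 4π and the length scale all cancel between numerator and denominator), P = [∫_{2.6}^{∞} u^4·e^(-2·u) du] / [∫_{0}^{∞} u^4·e^(-2·u) du].
An antiderivative of u^4·e^(-2·u) is -(u^4/2 + u^3 + 3·u^2/2 + 3·u/2 + 3/4)·e^(-2·u); evaluating from 2.6 to ∞ gives ≈ 0.30460, while the full integral is 3/4.
The region integral divided by the full integral gives P = 0.4061.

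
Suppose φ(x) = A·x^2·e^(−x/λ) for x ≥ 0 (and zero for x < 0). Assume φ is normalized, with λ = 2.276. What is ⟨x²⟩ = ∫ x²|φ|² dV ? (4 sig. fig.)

⟨x^2⟩ ≈ 38.85

⟨x²⟩ = ∫ x^2 |φ|² dx over the full domain.
Recall ∫₀^∞ x^m e^(−x/β) dx = m!·β^(m+1), the ratio of the moment integral to the normalization integral gives ⟨x²⟩ = 15·λ^2/2.
With λ = 2.276, ⟨x^2⟩ = 38.851.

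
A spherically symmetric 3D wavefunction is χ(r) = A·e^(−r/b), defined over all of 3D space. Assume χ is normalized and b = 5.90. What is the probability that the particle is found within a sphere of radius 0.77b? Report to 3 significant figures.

P ≈ 0.201

With dV = 4πr²dr, the probability is ∫|χ|² dV over r ≤ 0.77b.
Normalization gives A² = 1/(π·b^3).
Let u = r/b; then A², 4π and the length scale all cancel, so P = ∫_{0}^{0.77} u^2·e^(-2·u) du ÷ ∫_{0}^{∞} u^2·e^(-2·u) du.
An antiderivative of u^2·e^(-2·u) is -(2·u^2 + 2·u + 1)·e^(-2·u)/4; evaluating from 0 to 0.77 gives ≈ 0.050315, while the full integral is 1/4.
This evaluates to P = 0.2013.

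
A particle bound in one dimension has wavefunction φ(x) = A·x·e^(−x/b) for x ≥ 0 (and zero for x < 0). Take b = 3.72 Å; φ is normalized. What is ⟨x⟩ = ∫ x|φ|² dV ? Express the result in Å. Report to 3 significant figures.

⟨x⟩ ≈ 5.58 Å

The expectation value is the |φ|²-weighted average of x: ∫ x|φ|² dx.
Since the A² factors cancel between numerator and denominator, ⟨x⟩ = 3·b/2.
With b = 3.72, ⟨x⟩ = 5.580.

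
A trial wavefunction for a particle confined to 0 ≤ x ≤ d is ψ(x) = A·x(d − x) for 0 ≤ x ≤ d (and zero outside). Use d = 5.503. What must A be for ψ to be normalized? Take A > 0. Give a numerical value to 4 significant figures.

We need A² ∫|f|² dx = 1, taking the integral from 0 to d.
∫|ψ|² dx = A²·(d^5/30).
Hence A² = 1/[d^5/30].
Plugging in d = 5.503 yields A = 0.077101.

A ≈ 0.07710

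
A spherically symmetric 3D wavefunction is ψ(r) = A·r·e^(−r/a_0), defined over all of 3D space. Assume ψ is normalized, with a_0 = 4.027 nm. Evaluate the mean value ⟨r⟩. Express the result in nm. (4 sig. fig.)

⟨r⟩ ≈ 10.07 nm

⟨r⟩ = ∫ r |ψ|² 4πr² dr over the full domain.
Since the A² factors cancel between numerator and denominator, ⟨r⟩ = 5·a_0/2.
With a_0 = 4.027, ⟨r⟩ = 10.068.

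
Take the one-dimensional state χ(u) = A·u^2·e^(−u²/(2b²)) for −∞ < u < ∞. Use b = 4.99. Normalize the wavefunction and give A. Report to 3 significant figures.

A ≈ 0.0156

Normalization requires ∫|χ|² du = 1, integrated from −∞ to ∞.
With χ = A·u^2·e^(−u²/(2b²)), the integral evaluates to A²·[3·√(π)·b^5/4].
So A² = (3·√(π)·b^5/4)^(−1).
Substituting b = 4.99 gives A² = 0.0002431, so A = 0.01559.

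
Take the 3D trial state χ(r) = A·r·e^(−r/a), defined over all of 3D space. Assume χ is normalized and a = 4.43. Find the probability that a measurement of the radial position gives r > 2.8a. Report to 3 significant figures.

P ≈ 0.342

With dV = 4πr²dr, the probability is ∫|χ|² dV over r > 2.8a.
A² is fixed by ∫₀^∞ 4πr²|χ|² dr = 1, i.e. A² = (3·π·a^5)^(−1).
Let u = r/a; then A², 4π and the length scale all cancel, so P = ∫_{2.8}^{∞} u^4·e^(-2·u) du ÷ ∫_{0}^{∞} u^4·e^(-2·u) du.
With ∫ u^4·e^(-2·u) du = -(u^4/2 + u^3 + 3·u^2/2 + 3·u/2 + 3/4)·e^(-2·u) + C, the region integral is ≈ 0.25661 and the full one is 3/4.
This evaluates to P = 0.3422.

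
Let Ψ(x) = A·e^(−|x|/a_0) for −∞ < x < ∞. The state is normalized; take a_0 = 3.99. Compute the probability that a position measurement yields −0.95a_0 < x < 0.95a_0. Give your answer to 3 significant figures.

P ≈ 0.850

|Ψ|² is the probability density, so P = ∫_{−0.95a_0}^{0.95a_0} |Ψ|² dx.
The normalization integral ∫|Ψ|²dx over the whole domain equals a_0·A², and A² cancels in the ratio.
By symmetry take twice the x ≥ 0 contribution in numerator and denominator; the 2's cancel. In terms of u = x/a_0 (A² and the length scale cancel between numerator and denominator), P = [∫_{0}^{0.95} e^(-2·u) du] / [∫_{0}^{∞} e^(-2·u) du].
With ∫ e^(-2·u) du = -e^(-2·u)/2 + C, the region integral is 1/2 - e^(-19/10)/2 and the full one is 1/2.
Evaluating gives P = 0.8504.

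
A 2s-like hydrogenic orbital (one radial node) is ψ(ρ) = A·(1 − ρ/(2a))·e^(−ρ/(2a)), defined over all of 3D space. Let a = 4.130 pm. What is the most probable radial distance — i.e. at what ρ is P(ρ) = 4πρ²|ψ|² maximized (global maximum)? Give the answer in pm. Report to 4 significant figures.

Set d/dρ [P(ρ) = 4πρ²|ψ|²] = 0 and solve for ρ > 0.
Solving yields ρ = a·(√(5) + 3).
With a = 4.130, the most probable radial distance is 21.625 pm.

ρ ≈ 21.62 pm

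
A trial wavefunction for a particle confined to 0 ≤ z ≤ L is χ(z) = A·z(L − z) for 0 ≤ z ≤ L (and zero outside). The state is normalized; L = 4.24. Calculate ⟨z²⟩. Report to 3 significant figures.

⟨z^2⟩ ≈ 5.14

By definition ⟨z²⟩ = ∫ z^2 |χ(z)|² dz.
The ratio of the moment integral to the normalization integral gives ⟨z²⟩ = 2·L^2/7.
Putting L = 4.24 gives 5.136.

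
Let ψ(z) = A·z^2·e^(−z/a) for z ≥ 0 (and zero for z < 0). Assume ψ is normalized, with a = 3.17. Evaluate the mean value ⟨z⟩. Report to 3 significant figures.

⟨z⟩ ≈ 7.93

⟨z⟩ = ∫ z |ψ|² dz over the full domain.
With ∫₀^∞ z^5 e^(−αz) dz = 5!/α^6, evaluating both integrals, ⟨z⟩ = 5·a/2.
With a = 3.17, ⟨z⟩ = 7.925.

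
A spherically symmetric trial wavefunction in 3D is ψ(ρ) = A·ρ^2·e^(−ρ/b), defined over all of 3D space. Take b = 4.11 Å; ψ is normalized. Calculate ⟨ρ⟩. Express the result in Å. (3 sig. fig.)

⟨ρ⟩ ≈ 14.4 Å

The expectation value is the |ψ|²-weighted average of ρ: ∫ ρ|ψ|² 4πρ² dρ.
The ratio of the moment integral to the normalization integral gives ⟨ρ⟩ = 7·b/2.
With b = 4.11, ⟨ρ⟩ = 14.39.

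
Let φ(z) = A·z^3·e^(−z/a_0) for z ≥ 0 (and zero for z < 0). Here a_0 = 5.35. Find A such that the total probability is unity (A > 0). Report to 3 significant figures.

A ≈ 0.00119

Require ∫ |φ|² dz = 1 over the whole domain.
The integral (without the A² prefactor) comes out to 45·a_0^7/8.
Setting this equal to 1 gives A² = 1/(45·a_0^7/8).
Plugging in a_0 = 5.35 yields A = 0.001190.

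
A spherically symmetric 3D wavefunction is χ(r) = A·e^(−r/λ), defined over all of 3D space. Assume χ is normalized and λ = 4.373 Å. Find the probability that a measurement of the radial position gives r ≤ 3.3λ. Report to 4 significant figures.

P ≈ 0.9600

P = ∫ |χ|² 4πr² dr over r ≤ 3.3λ.
The full normalization integral is A²·[π·λ^3] = 1, fixing A².
In terms of u = r/λ (A², 4π and the length scale all cancel between numerator and denominator), P = [∫_{0}^{3.3} u^2·e^(-2·u) du] / [∫_{0}^{∞} u^2·e^(-2·u) du].
Using ∫ u^2·e^(-2·u) du = -(2·u^2 + 2·u + 1)·e^(-2·u)/4, the numerator is 1/4 - 1469·e^(-33/5)/200 and the denominator is 1/4.
This evaluates to P = 0.96003.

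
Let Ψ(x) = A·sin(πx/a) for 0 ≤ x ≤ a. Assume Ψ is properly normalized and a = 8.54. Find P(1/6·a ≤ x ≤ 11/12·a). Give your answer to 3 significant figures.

P = ∫_{1/6·a}^{11/12·a} |Ψ(x)|² dx.
With A² fixed by ∫|Ψ|² = 1, i.e. A² = (a/2)^(−1), substitute and integrate.
Let u = x/a; then A² and the length scale cancel, so P = ∫_{1/6}^{11/12} sin(π·u)^2 du ÷ ∫_{0}^{1} sin(π·u)^2 du.
Using ∫ sin(π·u)^2 du = u/2 - sin(2·π·u)/(4·π), the numerator is 1/(8·π) + √(3)/(8·π) + 3/8 and the denominator is 1/2.
Evaluating gives P = (1 + √(3) + 3·π)/(4·π).

P ≈ 0.967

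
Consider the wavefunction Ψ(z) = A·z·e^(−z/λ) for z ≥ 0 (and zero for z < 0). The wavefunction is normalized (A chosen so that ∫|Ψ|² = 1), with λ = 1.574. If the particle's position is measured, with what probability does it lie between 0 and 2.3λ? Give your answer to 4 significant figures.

The probability is P = ∫ |Ψ|² dz over [0, 2.3λ].
With A² fixed by ∫|Ψ|² = 1, i.e. A² = (λ^3/4)^(−1), substitute and integrate.
In terms of u = z/λ (A² and the length scale cancel between numerator and denominator), P = [∫_{0}^{2.3} u^2·e^(-2·u) du] / [∫_{0}^{∞} u^2·e^(-2·u) du].
An antiderivative of u^2·e^(-2·u) is -(2·u^2 + 2·u + 1)·e^(-2·u)/4; evaluating from 0 to 2.3 gives 1/4 - 809·e^(-23/5)/200, while the full integral is 1/4.
Evaluating gives P = 0.83736.

P ≈ 0.8374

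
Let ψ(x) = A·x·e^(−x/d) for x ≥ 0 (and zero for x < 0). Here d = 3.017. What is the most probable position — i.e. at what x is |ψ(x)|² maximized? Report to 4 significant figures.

Set d/dx [|ψ(x)|²] = 0 and solve for x > 0.
Solving yields x = d.
With d = 3.017, the most probable position is 3.0170.

x ≈ 3.017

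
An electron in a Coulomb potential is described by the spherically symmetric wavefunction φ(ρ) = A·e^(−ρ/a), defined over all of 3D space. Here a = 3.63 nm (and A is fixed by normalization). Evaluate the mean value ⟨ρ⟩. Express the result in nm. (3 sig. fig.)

⟨ρ⟩ ≈ 5.45 nm

By definition ⟨ρ⟩ = ∫ ρ |φ(ρ)|² 4πρ² dρ.
Recall ∫₀^∞ ρ^m e^(−ρ/β) dρ = m!·β^(m+1), the ratio of the moment integral to the normalization integral gives ⟨ρ⟩ = 3·a/2.
Putting a = 3.63 gives 5.445.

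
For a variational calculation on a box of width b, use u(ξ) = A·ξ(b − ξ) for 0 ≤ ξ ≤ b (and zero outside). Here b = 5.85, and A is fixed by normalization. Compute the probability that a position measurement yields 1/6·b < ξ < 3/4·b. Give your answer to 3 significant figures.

P ≈ 0.861

The probability is P = ∫ |u|² dξ over [1/6·b, 3/4·b].
The normalization integral ∫|u|²dξ over the whole domain equals b^5/30·A², and A² cancels in the ratio.
Let t = ξ/b; then A² and the length scale cancel, so P = ∫_{1/6}^{3/4} t^2·(1 - t)^2 dt ÷ ∫_{0}^{1} t^2·(1 - t)^2 dt.
Using ∫ t^2·(1 - t)^2 dt = t^3·(6·t^2 - 15·t + 10)/30, the numerator is ≈ 0.028700 and the denominator is 1/30.
Taking the ratio, P = 0.8610.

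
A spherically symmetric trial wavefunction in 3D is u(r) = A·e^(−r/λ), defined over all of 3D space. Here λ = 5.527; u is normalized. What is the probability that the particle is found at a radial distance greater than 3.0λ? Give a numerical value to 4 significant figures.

P ≈ 0.06197

P = ∫ |u|² 4πr² dr over r > 3.0λ.
Normalization gives A² = 1/(π·λ^3).
Substituting t = r/λ, A², 4π and the length scale all cancel in the ratio: P = ∫_{3.0}^{∞} t^2·e^(-2·t) dt / ∫_{0}^{∞} t^2·e^(-2·t) dt.
With ∫ t^2·e^(-2·t) dt = -(2·t^2 + 2·t + 1)·e^(-2·t)/4 + C, the region integral is 25·e^(-6)/4 and the full one is 1/4.
Taking the ratio yields P = 0.061969.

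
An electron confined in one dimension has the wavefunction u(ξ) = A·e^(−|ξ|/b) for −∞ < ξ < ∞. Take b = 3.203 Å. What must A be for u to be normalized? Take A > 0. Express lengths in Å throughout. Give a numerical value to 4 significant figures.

Require ∫ |u|² dξ = 1 over the whole domain.
Using ∫₀^∞ ξⁿ e^(−αξ) dξ = n!/αⁿ⁺¹, ∫|u|² dξ = A²·(b).
Plugging in b = 3.203 yields A = 0.55876.

A ≈ 0.5588 Å^(-1/2)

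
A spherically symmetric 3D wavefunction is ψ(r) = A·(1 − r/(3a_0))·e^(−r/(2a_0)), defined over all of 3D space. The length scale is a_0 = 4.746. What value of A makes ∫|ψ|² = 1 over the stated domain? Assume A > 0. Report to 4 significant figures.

A ≈ 0.03342

Normalization requires ∫|ψ|² 4πr² dr = 1, integrated from 0 to ∞.
In 3D with spherical symmetry the volume element is 4πr² dr.
Using ∫₀^∞ rⁿ e^(−αr) dr = n!/αⁿ⁺¹, carrying out the integral gives A² · 8·π·a_0^3/3.
Setting this equal to 1 gives A² = 1/(8·π·a_0^3/3).
Substituting a_0 = 4.746 gives A² = 0.0011166, so A = 0.033416.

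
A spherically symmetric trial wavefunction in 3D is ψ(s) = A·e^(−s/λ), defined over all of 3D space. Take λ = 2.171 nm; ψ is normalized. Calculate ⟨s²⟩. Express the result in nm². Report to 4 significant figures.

The expectation value is the |ψ|²-weighted average of s^2: ∫ s^2|ψ|² 4πs² ds.
With ∫₀^∞ s^4 e^(−αs) ds = 4!/α^5, evaluating both integrals, ⟨s²⟩ = 3·λ^2.
Putting λ = 2.171 gives 14.140.

⟨s^2⟩ ≈ 14.14 nm^2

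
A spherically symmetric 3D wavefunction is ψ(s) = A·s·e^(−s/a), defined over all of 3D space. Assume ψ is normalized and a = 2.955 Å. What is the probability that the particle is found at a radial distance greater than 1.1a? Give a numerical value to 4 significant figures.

Integrate the radial probability density 4πs²|ψ|² over s > 1.1a.
A² is fixed by ∫₀^∞ 4πs²|ψ|² ds = 1, i.e. A² = (3·π·a^5)^(−1).
Let u = s/a; then A², 4π and the length scale all cancel, so P = ∫_{1.1}^{∞} u^4·e^(-2·u) du ÷ ∫_{0}^{∞} u^4·e^(-2·u) du.
An antiderivative of u^4·e^(-2·u) is -(u^4/2 + u^3 + 3·u^2/2 + 3·u/2 + 3/4)·e^(-2·u); evaluating from 1.1 to ∞ gives ≈ 0.695628, while the full integral is 3/4.
Taking the ratio yields P = 0.92750.

P ≈ 0.9275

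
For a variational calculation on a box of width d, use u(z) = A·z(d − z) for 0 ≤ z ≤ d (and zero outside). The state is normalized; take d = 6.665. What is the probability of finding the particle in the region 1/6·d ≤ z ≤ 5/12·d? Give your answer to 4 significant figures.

P ≈ 0.3111

The probability is P = ∫ |u|² dz over [1/6·d, 5/12·d].
The normalization integral ∫|u|²dz over the whole domain equals d^5/30·A², and A² cancels in the ratio.
Substituting t = z/d, A² and the length scale cancel in the ratio: P = ∫_{1/6}^{5/12} t^2·(1 - t)^2 dt / ∫_{0}^{1} t^2·(1 - t)^2 dt.
An antiderivative of t^2·(1 - t)^2 is t^3·(6·t^2 - 15·t + 10)/30; evaluating from 1/6 to 5/12 gives ≈ 0.0103709, while the full integral is 1/30.
The result is P = 0.31113.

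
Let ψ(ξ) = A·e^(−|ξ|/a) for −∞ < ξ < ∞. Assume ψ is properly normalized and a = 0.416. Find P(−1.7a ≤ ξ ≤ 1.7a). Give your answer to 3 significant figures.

P ≈ 0.967

P = ∫_{−1.7a}^{1.7a} |ψ(ξ)|² dξ.
Since A² = 1/(a), this is the region integral divided by the full normalization integral.
By symmetry take twice the ξ ≥ 0 contribution in numerator and denominator; the 2's cancel. In terms of u = ξ/a (A² and the length scale cancel between numerator and denominator), P = [∫_{0}^{1.7} e^(-2·u) du] / [∫_{0}^{∞} e^(-2·u) du].
Using ∫ e^(-2·u) du = -e^(-2·u)/2, the numerator is 1/2 - e^(-17/5)/2 and the denominator is 1/2.
This works out to P = 0.9666.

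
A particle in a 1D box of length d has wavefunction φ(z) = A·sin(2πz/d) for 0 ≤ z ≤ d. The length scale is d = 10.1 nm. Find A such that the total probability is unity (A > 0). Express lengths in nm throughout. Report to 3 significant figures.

Normalization requires ∫|φ|² dz = 1, integrated from 0 to d.
Using sin²θ = (1 − cos 2θ)/2, with φ = A·sin(2πz/d), the integral evaluates to A²·[d/2].
Hence A² = 1/[d/2].
Plugging in d = 10.1 yields A = 0.4450.

A ≈ 0.445 nm^(-1/2)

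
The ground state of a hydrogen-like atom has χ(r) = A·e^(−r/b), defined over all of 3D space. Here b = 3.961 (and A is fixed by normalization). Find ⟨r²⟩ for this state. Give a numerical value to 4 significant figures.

The expectation value is the |χ|²-weighted average of r^2: ∫ r^2|χ|² 4πr² dr.
With ∫₀^∞ r^4 e^(−αr) dr = 4!/α^5, the ratio of the moment integral to the normalization integral gives ⟨r²⟩ = 3·b^2.
Putting b = 3.961 gives 47.069.

⟨r^2⟩ ≈ 47.07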